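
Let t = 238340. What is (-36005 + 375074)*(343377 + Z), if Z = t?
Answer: 197242201473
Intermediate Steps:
Z = 238340
(-36005 + 375074)*(343377 + Z) = (-36005 + 375074)*(343377 + 238340) = 339069*581717 = 197242201473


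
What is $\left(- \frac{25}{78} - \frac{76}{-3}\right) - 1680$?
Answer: $- \frac{129089}{78} \approx -1655.0$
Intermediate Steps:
$\left(- \frac{25}{78} - \frac{76}{-3}\right) - 1680 = \left(\left(-25\right) \frac{1}{78} - - \frac{76}{3}\right) - 1680 = \left(- \frac{25}{78} + \frac{76}{3}\right) - 1680 = \frac{1951}{78} - 1680 = - \frac{129089}{78}$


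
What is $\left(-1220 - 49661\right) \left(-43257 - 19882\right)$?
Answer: $3212575459$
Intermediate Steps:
$\left(-1220 - 49661\right) \left(-43257 - 19882\right) = \left(-50881\right) \left(-63139\right) = 3212575459$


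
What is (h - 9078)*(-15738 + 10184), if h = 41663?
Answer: -180977090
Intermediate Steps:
(h - 9078)*(-15738 + 10184) = (41663 - 9078)*(-15738 + 10184) = 32585*(-5554) = -180977090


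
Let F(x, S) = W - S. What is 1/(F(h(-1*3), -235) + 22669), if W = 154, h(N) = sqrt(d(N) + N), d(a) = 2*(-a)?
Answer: 1/23058 ≈ 4.3369e-5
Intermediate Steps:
d(a) = -2*a
h(N) = sqrt(-N) (h(N) = sqrt(-2*N + N) = sqrt(-N))
F(x, S) = 154 - S
1/(F(h(-1*3), -235) + 22669) = 1/((154 - 1*(-235)) + 22669) = 1/((154 + 235) + 22669) = 1/(389 + 22669) = 1/23058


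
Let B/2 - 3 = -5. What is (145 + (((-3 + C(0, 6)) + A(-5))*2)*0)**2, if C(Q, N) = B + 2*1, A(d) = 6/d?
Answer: 21025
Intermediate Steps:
B = -4 (B = 6 + 2*(-5) = 6 - 10 = -4)
C(Q, N) = -2 (C(Q, N) = -4 + 2*1 = -4 + 2 = -2)
(145 + (((-3 + C(0, 6)) + A(-5))*2)*0)**2 = (145 + (((-3 - 2) + 6/(-5))*2)*0)**2 = (145 + ((-5 + 6*(-1/5))*2)*0)**2 = (145 + ((-5 - 6/5)*2)*0)**2 = (145 - 31/5*2*0)**2 = (145 - 62/5*0)**2 = (145 + 0)**2 = 145**2 = 21025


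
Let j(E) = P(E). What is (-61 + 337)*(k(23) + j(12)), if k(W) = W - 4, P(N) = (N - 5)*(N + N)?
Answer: 51612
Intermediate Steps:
P(N) = 2*N*(-5 + N) (P(N) = (-5 + N)*(2*N) = 2*N*(-5 + N))
j(E) = 2*E*(-5 + E)
k(W) = -4 + W
(-61 + 337)*(k(23) + j(12)) = (-61 + 337)*((-4 + 23) + 2*12*(-5 + 12)) = 276*(19 + 2*12*7) = 276*(19 + 168) = 276*187 = 51612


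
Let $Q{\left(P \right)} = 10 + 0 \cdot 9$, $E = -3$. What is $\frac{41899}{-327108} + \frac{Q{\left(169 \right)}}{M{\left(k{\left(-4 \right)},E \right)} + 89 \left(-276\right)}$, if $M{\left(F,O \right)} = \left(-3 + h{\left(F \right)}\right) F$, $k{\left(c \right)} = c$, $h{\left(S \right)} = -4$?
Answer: $- \frac{64456559}{501620118} \approx -0.1285$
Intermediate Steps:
$Q{\left(P \right)} = 10$ ($Q{\left(P \right)} = 10 + 0 = 10$)
$M{\left(F,O \right)} = - 7 F$ ($M{\left(F,O \right)} = \left(-3 - 4\right) F = - 7 F$)
$\frac{41899}{-327108} + \frac{Q{\left(169 \right)}}{M{\left(k{\left(-4 \right)},E \right)} + 89 \left(-276\right)} = \frac{41899}{-327108} + \frac{10}{\left(-7\right) \left(-4\right) + 89 \left(-276\right)} = 41899 \left(- \frac{1}{327108}\right) + \frac{10}{28 - 24564} = - \frac{41899}{327108} + \frac{10}{-24536} = - \frac{41899}{327108} + 10 \left(- \frac{1}{24536}\right) = - \frac{41899}{327108} - \frac{5}{12268} = - \frac{64456559}{501620118}$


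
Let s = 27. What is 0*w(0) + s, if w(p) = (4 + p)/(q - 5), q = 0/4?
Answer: 27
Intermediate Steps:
q = 0 (q = 0*(¼) = 0)
w(p) = -⅘ - p/5 (w(p) = (4 + p)/(0 - 5) = (4 + p)/(-5) = (4 + p)*(-⅕) = -⅘ - p/5)
0*w(0) + s = 0*(-⅘ - ⅕*0) + 27 = 0*(-⅘ + 0) + 27 = 0*(-⅘) + 27 = 0 + 27 = 27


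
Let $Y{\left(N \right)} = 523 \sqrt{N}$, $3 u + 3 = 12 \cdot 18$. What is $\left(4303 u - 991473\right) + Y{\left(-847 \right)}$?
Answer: $-685960 + 5753 i \sqrt{7} \approx -6.8596 \cdot 10^{5} + 15221.0 i$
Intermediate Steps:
$u = 71$ ($u = -1 + \frac{12 \cdot 18}{3} = -1 + \frac{1}{3} \cdot 216 = -1 + 72 = 71$)
$\left(4303 u - 991473\right) + Y{\left(-847 \right)} = \left(4303 \cdot 71 - 991473\right) + 523 \sqrt{-847} = \left(305513 - 991473\right) + 523 \cdot 11 i \sqrt{7} = -685960 + 5753 i \sqrt{7}$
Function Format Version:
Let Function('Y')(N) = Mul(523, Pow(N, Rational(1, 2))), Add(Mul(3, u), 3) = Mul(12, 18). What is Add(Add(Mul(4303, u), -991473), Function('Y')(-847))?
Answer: Add(-685960, Mul(5753, I, Pow(7, Rational(1, 2)))) ≈ Add(-6.8596e+5, Mul(15221., I))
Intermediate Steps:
u = 71 (u = Add(-1, Mul(Rational(1, 3), Mul(12, 18))) = Add(-1, Mul(Rational(1, 3), 216)) = Add(-1, 72) = 71)
Add(Add(Mul(4303, u), -991473), Function('Y')(-847)) = Add(Add(Mul(4303, 71), -991473), Mul(523, Pow(-847, Rational(1, 2)))) = Add(Add(305513, -991473), Mul(523, Mul(11, I, Pow(7, Rational(1, 2))))) = Add(-685960, Mul(5753, I, Pow(7, Rational(1, 2))))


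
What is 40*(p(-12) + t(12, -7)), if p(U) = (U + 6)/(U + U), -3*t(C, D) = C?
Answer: -150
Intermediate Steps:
t(C, D) = -C/3
p(U) = (6 + U)/(2*U) (p(U) = (6 + U)/((2*U)) = (6 + U)*(1/(2*U)) = (6 + U)/(2*U))
40*(p(-12) + t(12, -7)) = 40*((½)*(6 - 12)/(-12) - ⅓*12) = 40*((½)*(-1/12)*(-6) - 4) = 40*(¼ - 4) = 40*(-15/4) = -150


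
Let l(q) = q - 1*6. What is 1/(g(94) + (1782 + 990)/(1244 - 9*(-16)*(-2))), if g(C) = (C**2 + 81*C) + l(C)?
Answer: 239/3953275 ≈ 6.0456e-5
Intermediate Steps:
l(q) = -6 + q (l(q) = q - 6 = -6 + q)
g(C) = -6 + C**2 + 82*C (g(C) = (C**2 + 81*C) + (-6 + C) = -6 + C**2 + 82*C)
1/(g(94) + (1782 + 990)/(1244 - 9*(-16)*(-2))) = 1/((-6 + 94**2 + 82*94) + (1782 + 990)/(1244 - 9*(-16)*(-2))) = 1/((-6 + 8836 + 7708) + 2772/(1244 + 144*(-2))) = 1/(16538 + 2772/(1244 - 288)) = 1/(16538 + 2772/956) = 1/(16538 + 2772*(1/956)) = 1/(16538 + 693/239) = 1/(3953275/239) = 239/3953275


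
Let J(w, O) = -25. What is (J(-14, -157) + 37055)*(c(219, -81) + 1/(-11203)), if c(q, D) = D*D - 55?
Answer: 2698995130510/11203 ≈ 2.4092e+8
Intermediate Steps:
c(q, D) = -55 + D² (c(q, D) = D² - 55 = -55 + D²)
(J(-14, -157) + 37055)*(c(219, -81) + 1/(-11203)) = (-25 + 37055)*((-55 + (-81)²) + 1/(-11203)) = 37030*((-55 + 6561) - 1/11203) = 37030*(6506 - 1/11203) = 37030*(72886717/11203) = 2698995130510/11203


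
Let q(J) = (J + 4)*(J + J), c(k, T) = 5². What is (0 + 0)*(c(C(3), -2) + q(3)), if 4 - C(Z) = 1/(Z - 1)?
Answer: 0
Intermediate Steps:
C(Z) = 4 - 1/(-1 + Z) (C(Z) = 4 - 1/(Z - 1) = 4 - 1/(-1 + Z))
c(k, T) = 25
q(J) = 2*J*(4 + J) (q(J) = (4 + J)*(2*J) = 2*J*(4 + J))
(0 + 0)*(c(C(3), -2) + q(3)) = (0 + 0)*(25 + 2*3*(4 + 3)) = 0*(25 + 2*3*7) = 0*(25 + 42) = 0*67 = 0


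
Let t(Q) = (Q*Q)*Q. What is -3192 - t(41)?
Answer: -72113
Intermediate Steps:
t(Q) = Q³ (t(Q) = Q²*Q = Q³)
-3192 - t(41) = -3192 - 1*41³ = -3192 - 1*68921 = -3192 - 68921 = -72113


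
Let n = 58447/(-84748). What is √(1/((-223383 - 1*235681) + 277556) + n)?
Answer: 3*I*√283311504946999366/1922804998 ≈ 0.83046*I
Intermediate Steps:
n = -58447/84748 (n = 58447*(-1/84748) = -58447/84748 ≈ -0.68966)
√(1/((-223383 - 1*235681) + 277556) + n) = √(1/((-223383 - 1*235681) + 277556) - 58447/84748) = √(1/((-223383 - 235681) + 277556) - 58447/84748) = √(1/(-459064 + 277556) - 58447/84748) = √(1/(-181508) - 58447/84748) = √(-1/181508 - 58447/84748) = √(-1326085353/1922804998) = 3*I*√283311504946999366/1922804998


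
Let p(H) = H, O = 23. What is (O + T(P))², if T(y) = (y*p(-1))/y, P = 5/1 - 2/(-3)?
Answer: 484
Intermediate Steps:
P = 17/3 (P = 5*1 - 2*(-⅓) = 5 + ⅔ = 17/3 ≈ 5.6667)
T(y) = -1 (T(y) = (y*(-1))/y = (-y)/y = -1)
(O + T(P))² = (23 - 1)² = 22² = 484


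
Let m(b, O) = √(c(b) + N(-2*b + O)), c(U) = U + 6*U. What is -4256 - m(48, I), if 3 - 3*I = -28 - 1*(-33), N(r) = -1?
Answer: -4256 - √335 ≈ -4274.3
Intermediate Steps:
c(U) = 7*U
I = -⅔ (I = 1 - (-28 - 1*(-33))/3 = 1 - (-28 + 33)/3 = 1 - ⅓*5 = 1 - 5/3 = -⅔ ≈ -0.66667)
m(b, O) = √(-1 + 7*b) (m(b, O) = √(7*b - 1) = √(-1 + 7*b))
-4256 - m(48, I) = -4256 - √(-1 + 7*48) = -4256 - √(-1 + 336) = -4256 - √335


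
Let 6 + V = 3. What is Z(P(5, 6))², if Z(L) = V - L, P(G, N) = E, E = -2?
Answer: 1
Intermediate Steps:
V = -3 (V = -6 + 3 = -3)
P(G, N) = -2
Z(L) = -3 - L
Z(P(5, 6))² = (-3 - 1*(-2))² = (-3 + 2)² = (-1)² = 1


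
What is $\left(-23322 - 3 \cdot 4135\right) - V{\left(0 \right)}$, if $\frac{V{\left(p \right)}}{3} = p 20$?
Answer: $-35727$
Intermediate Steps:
$V{\left(p \right)} = 60 p$ ($V{\left(p \right)} = 3 p 20 = 3 \cdot 20 p = 60 p$)
$\left(-23322 - 3 \cdot 4135\right) - V{\left(0 \right)} = \left(-23322 - 3 \cdot 4135\right) - 60 \cdot 0 = \left(-23322 - 12405\right) - 0 = \left(-23322 - 12405\right) + 0 = -35727 + 0 = -35727$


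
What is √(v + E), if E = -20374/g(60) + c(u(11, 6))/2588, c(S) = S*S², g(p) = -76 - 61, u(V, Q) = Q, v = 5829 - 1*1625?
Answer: 6*√949982898243/88639 ≈ 65.976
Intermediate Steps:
v = 4204 (v = 5829 - 1625 = 4204)
g(p) = -137
c(S) = S³
E = 13189376/88639 (E = -20374/(-137) + 6³/2588 = -20374*(-1/137) + 216*(1/2588) = 20374/137 + 54/647 = 13189376/88639 ≈ 148.80)
√(v + E) = √(4204 + 13189376/88639) = √(385827732/88639) = 6*√949982898243/88639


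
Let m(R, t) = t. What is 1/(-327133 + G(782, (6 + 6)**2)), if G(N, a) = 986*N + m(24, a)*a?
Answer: 1/464655 ≈ 2.1521e-6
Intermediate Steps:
G(N, a) = a**2 + 986*N (G(N, a) = 986*N + a*a = 986*N + a**2 = a**2 + 986*N)
1/(-327133 + G(782, (6 + 6)**2)) = 1/(-327133 + (((6 + 6)**2)**2 + 986*782)) = 1/(-327133 + ((12**2)**2 + 771052)) = 1/(-327133 + (144**2 + 771052)) = 1/(-327133 + (20736 + 771052)) = 1/(-327133 + 791788) = 1/464655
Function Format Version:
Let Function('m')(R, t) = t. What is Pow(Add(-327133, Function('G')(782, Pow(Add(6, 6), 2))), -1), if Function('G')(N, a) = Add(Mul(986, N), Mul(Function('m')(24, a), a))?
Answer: Rational(1, 464655) ≈ 2.1521e-6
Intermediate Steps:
Function('G')(N, a) = Add(Pow(a, 2), Mul(986, N)) (Function('G')(N, a) = Add(Mul(986, N), Mul(a, a)) = Add(Mul(986, N), Pow(a, 2)) = Add(Pow(a, 2), Mul(986, N)))
Pow(Add(-327133, Function('G')(782, Pow(Add(6, 6), 2))), -1) = Pow(Add(-327133, Add(Pow(Pow(Add(6, 6), 2), 2), Mul(986, 782))), -1) = Pow(Add(-327133, Add(Pow(Pow(12, 2), 2), 771052)), -1) = Pow(Add(-327133, Add(Pow(144, 2), 771052)), -1) = Pow(Add(-327133, Add(20736, 771052)), -1) = Pow(Add(-327133, 791788), -1) = Pow(464655, -1) = Rational(1, 464655)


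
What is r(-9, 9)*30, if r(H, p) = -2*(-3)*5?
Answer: 900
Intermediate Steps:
r(H, p) = 30 (r(H, p) = 6*5 = 30)
r(-9, 9)*30 = 30*30 = 900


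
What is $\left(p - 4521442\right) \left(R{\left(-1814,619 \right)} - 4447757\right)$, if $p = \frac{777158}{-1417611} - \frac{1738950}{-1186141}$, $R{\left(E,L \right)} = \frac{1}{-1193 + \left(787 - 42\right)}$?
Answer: $\frac{194220349731477775936743155}{9657768782816} \approx 2.011 \cdot 10^{13}$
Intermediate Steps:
$R{\left(E,L \right)} = - \frac{1}{448}$ ($R{\left(E,L \right)} = \frac{1}{-1193 + \left(787 - 42\right)} = \frac{1}{-1193 + 745} = \frac{1}{-448} = - \frac{1}{448}$)
$p = \frac{1543335681172}{1681486529151}$ ($p = 777158 \left(- \frac{1}{1417611}\right) - - \frac{1738950}{1186141} = - \frac{777158}{1417611} + \frac{1738950}{1186141} = \frac{1543335681172}{1681486529151} \approx 0.91784$)
$\left(p - 4521442\right) \left(R{\left(-1814,619 \right)} - 4447757\right) = \left(\frac{1543335681172}{1681486529151} - 4521442\right) \left(- \frac{1}{448} - 4447757\right) = \left(- \frac{7602742272001874570}{1681486529151}\right) \left(- \frac{1992595137}{448}\right) = \frac{194220349731477775936743155}{9657768782816}$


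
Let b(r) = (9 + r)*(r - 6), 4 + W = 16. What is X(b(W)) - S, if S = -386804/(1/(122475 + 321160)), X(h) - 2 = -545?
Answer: 171599791997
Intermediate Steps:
W = 12 (W = -4 + 16 = 12)
b(r) = (-6 + r)*(9 + r) (b(r) = (9 + r)*(-6 + r) = (-6 + r)*(9 + r))
X(h) = -543 (X(h) = 2 - 545 = -543)
S = -171599792540 (S = -386804/(1/443635) = -386804/1/443635 = -386804*443635 = -171599792540)
X(b(W)) - S = -543 - 1*(-171599792540) = -543 + 171599792540 = 171599791997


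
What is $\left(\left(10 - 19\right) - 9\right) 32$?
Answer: $-576$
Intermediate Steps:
$\left(\left(10 - 19\right) - 9\right) 32 = \left(-9 - 9\right) 32 = \left(-18\right) 32 = -576$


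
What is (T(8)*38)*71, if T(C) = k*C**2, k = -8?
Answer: -1381376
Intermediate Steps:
T(C) = -8*C**2
(T(8)*38)*71 = (-8*8**2*38)*71 = (-8*64*38)*71 = -512*38*71 = -19456*71 = -1381376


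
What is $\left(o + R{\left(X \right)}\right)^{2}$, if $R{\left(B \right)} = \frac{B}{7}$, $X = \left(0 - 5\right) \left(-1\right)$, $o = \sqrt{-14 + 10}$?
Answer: $- \frac{171}{49} + \frac{20 i}{7} \approx -3.4898 + 2.8571 i$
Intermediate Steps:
$o = 2 i$ ($o = \sqrt{-4} = 2 i \approx 2.0 i$)
$X = 5$ ($X = \left(-5\right) \left(-1\right) = 5$)
$R{\left(B \right)} = \frac{B}{7}$ ($R{\left(B \right)} = B \frac{1}{7} = \frac{B}{7}$)
$\left(o + R{\left(X \right)}\right)^{2} = \left(2 i + \frac{1}{7} \cdot 5\right)^{2} = \left(2 i + \frac{5}{7}\right)^{2} = \left(\frac{5}{7} + 2 i\right)^{2}$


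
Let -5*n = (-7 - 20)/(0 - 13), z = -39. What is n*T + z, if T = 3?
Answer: -2616/65 ≈ -40.246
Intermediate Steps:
n = -27/65 (n = -(-7 - 20)/(5*(0 - 13)) = -(-27)/(5*(-13)) = -(-27)*(-1)/(5*13) = -⅕*27/13 = -27/65 ≈ -0.41538)
n*T + z = -27/65*3 - 39 = -81/65 - 39 = -2616/65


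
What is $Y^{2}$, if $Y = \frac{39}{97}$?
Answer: $\frac{1521}{9409} \approx 0.16165$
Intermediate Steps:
$Y = \frac{39}{97}$ ($Y = 39 \cdot \frac{1}{97} = \frac{39}{97} \approx 0.40206$)
$Y^{2} = \left(\frac{39}{97}\right)^{2} = \frac{1521}{9409}$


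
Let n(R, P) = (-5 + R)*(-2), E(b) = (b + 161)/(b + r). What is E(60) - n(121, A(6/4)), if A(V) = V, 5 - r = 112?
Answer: 10683/47 ≈ 227.30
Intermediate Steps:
r = -107 (r = 5 - 1*112 = 5 - 112 = -107)
E(b) = (161 + b)/(-107 + b) (E(b) = (b + 161)/(b - 107) = (161 + b)/(-107 + b))
n(R, P) = 10 - 2*R
E(60) - n(121, A(6/4)) = (161 + 60)/(-107 + 60) - (10 - 2*121) = 221/(-47) - (10 - 242) = -1/47*221 - 1*(-232) = -221/47 + 232 = 10683/47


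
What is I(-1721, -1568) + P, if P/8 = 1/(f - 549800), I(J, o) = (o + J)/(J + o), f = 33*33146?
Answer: 272013/272009 ≈ 1.0000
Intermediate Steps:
f = 1093818
I(J, o) = 1 (I(J, o) = (J + o)/(J + o) = 1)
P = 4/272009 (P = 8/(1093818 - 549800) = 8/544018 = 8*(1/544018) = 4/272009 ≈ 1.4705e-5)
I(-1721, -1568) + P = 1 + 4/272009 = 272013/272009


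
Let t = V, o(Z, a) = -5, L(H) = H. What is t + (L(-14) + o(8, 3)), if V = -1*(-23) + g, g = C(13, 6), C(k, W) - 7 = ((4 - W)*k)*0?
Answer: 11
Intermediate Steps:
C(k, W) = 7 (C(k, W) = 7 + ((4 - W)*k)*0 = 7 + (k*(4 - W))*0 = 7 + 0 = 7)
g = 7
V = 30 (V = -1*(-23) + 7 = 23 + 7 = 30)
t = 30
t + (L(-14) + o(8, 3)) = 30 + (-14 - 5) = 30 - 19 = 11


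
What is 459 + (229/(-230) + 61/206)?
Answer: 5428569/11845 ≈ 458.30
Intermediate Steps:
459 + (229/(-230) + 61/206) = 459 + (229*(-1/230) + 61*(1/206)) = 459 + (-229/230 + 61/206) = 459 - 8286/11845 = 5428569/11845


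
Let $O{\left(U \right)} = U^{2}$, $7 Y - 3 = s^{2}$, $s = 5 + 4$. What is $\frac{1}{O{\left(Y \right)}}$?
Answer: $\frac{1}{144} \approx 0.0069444$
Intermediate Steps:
$s = 9$
$Y = 12$ ($Y = \frac{3}{7} + \frac{9^{2}}{7} = \frac{3}{7} + \frac{1}{7} \cdot 81 = \frac{3}{7} + \frac{81}{7} = 12$)
$\frac{1}{O{\left(Y \right)}} = \frac{1}{12^{2}} = \frac{1}{144}$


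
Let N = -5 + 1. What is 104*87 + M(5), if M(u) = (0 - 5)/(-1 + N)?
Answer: 9049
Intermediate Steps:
N = -4
M(u) = 1 (M(u) = (0 - 5)/(-1 - 4) = -5/(-5) = -5*(-⅕) = 1)
104*87 + M(5) = 104*87 + 1 = 9048 + 1 = 9049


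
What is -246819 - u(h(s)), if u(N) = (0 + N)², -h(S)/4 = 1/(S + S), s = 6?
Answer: -2221372/9 ≈ -2.4682e+5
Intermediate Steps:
h(S) = -2/S (h(S) = -4/(S + S) = -4*1/(2*S) = -2/S)
u(N) = N²
-246819 - u(h(s)) = -246819 - (-2/6)² = -246819 - (-2*⅙)² = -246819 - (-⅓)² = -246819 - 1*⅑ = -246819 - ⅑ = -2221372/9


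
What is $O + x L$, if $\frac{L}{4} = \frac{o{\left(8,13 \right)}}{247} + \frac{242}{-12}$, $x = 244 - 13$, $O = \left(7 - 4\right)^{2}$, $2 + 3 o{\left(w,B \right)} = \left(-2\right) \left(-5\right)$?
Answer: $- \frac{4597911}{247} \approx -18615.0$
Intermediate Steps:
$o{\left(w,B \right)} = \frac{8}{3}$ ($o{\left(w,B \right)} = - \frac{2}{3} + \frac{\left(-2\right) \left(-5\right)}{3} = - \frac{2}{3} + \frac{1}{3} \cdot 10 = - \frac{2}{3} + \frac{10}{3} = \frac{8}{3}$)
$O = 9$ ($O = 3^{2} = 9$)
$x = 231$ ($x = 244 - 13 = 231$)
$L = - \frac{19914}{247}$ ($L = 4 \left(\frac{8}{3 \cdot 247} + \frac{242}{-12}\right) = 4 \left(\frac{8}{3} \cdot \frac{1}{247} + 242 \left(- \frac{1}{12}\right)\right) = 4 \left(\frac{8}{741} - \frac{121}{6}\right) = 4 \left(- \frac{9957}{494}\right) = - \frac{19914}{247} \approx -80.624$)
$O + x L = 9 + 231 \left(- \frac{19914}{247}\right) = 9 - \frac{4600134}{247} = - \frac{4597911}{247}$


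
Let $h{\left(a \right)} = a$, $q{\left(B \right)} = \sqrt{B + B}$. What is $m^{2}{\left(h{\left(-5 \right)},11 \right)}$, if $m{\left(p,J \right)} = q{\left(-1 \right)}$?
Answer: $-2$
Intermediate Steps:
$q{\left(B \right)} = \sqrt{2} \sqrt{B}$ ($q{\left(B \right)} = \sqrt{2 B} = \sqrt{2} \sqrt{B}$)
$m{\left(p,J \right)} = i \sqrt{2}$ ($m{\left(p,J \right)} = \sqrt{2} \sqrt{-1} = \sqrt{2} i = i \sqrt{2}$)
$m^{2}{\left(h{\left(-5 \right)},11 \right)} = \left(i \sqrt{2}\right)^{2} = -2$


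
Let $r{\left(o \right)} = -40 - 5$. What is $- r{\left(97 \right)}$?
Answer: $45$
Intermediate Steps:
$r{\left(o \right)} = -45$
$- r{\left(97 \right)} = \left(-1\right) \left(-45\right) = 45$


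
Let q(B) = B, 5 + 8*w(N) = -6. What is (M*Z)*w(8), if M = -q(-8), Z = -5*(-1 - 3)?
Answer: -220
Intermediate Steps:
Z = 20 (Z = -5*(-4) = 20)
w(N) = -11/8 (w(N) = -5/8 + (⅛)*(-6) = -5/8 - ¾ = -11/8)
M = 8 (M = -1*(-8) = 8)
(M*Z)*w(8) = (8*20)*(-11/8) = 160*(-11/8) = -220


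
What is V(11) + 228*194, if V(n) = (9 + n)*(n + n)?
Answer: 44672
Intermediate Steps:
V(n) = 2*n*(9 + n) (V(n) = (9 + n)*(2*n) = 2*n*(9 + n))
V(11) + 228*194 = 2*11*(9 + 11) + 228*194 = 2*11*20 + 44232 = 440 + 44232 = 44672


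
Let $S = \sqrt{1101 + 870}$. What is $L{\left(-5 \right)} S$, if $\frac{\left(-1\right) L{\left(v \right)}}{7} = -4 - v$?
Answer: $- 21 \sqrt{219} \approx -310.77$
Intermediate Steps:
$L{\left(v \right)} = 28 + 7 v$ ($L{\left(v \right)} = - 7 \left(-4 - v\right) = 28 + 7 v$)
$S = 3 \sqrt{219}$ ($S = \sqrt{1971} = 3 \sqrt{219} \approx 44.396$)
$L{\left(-5 \right)} S = \left(28 + 7 \left(-5\right)\right) 3 \sqrt{219} = \left(28 - 35\right) 3 \sqrt{219} = - 7 \cdot 3 \sqrt{219} = - 21 \sqrt{219}$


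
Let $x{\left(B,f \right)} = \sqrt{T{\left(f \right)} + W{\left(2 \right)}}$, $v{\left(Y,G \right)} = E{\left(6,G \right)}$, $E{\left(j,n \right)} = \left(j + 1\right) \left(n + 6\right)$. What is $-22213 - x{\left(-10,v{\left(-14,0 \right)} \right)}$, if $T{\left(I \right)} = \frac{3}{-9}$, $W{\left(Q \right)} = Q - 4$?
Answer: $-22213 - \frac{i \sqrt{21}}{3} \approx -22213.0 - 1.5275 i$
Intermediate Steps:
$W{\left(Q \right)} = -4 + Q$ ($W{\left(Q \right)} = Q - 4 = -4 + Q$)
$E{\left(j,n \right)} = \left(1 + j\right) \left(6 + n\right)$
$v{\left(Y,G \right)} = 42 + 7 G$ ($v{\left(Y,G \right)} = 6 + G + 6 \cdot 6 + 6 G = 6 + G + 36 + 6 G = 42 + 7 G$)
$T{\left(I \right)} = - \frac{1}{3}$ ($T{\left(I \right)} = 3 \left(- \frac{1}{9}\right) = - \frac{1}{3}$)
$x{\left(B,f \right)} = \frac{i \sqrt{21}}{3}$ ($x{\left(B,f \right)} = \sqrt{- \frac{1}{3} + \left(-4 + 2\right)} = \sqrt{- \frac{1}{3} - 2} = \sqrt{- \frac{7}{3}} = \frac{i \sqrt{21}}{3}$)
$-22213 - x{\left(-10,v{\left(-14,0 \right)} \right)} = -22213 - \frac{i \sqrt{21}}{3}$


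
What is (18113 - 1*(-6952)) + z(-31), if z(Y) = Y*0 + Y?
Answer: 25034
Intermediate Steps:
z(Y) = Y (z(Y) = 0 + Y = Y)
(18113 - 1*(-6952)) + z(-31) = (18113 - 1*(-6952)) - 31 = (18113 + 6952) - 31 = 25065 - 31 = 25034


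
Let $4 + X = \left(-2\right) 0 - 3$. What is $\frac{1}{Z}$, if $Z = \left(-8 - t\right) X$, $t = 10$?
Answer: $\frac{1}{126} \approx 0.0079365$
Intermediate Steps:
$X = -7$ ($X = -4 - 3 = -7$)
$Z = 126$ ($Z = \left(-8 - 10\right) \left(-7\right) = \left(-18\right) \left(-7\right) = 126$)
$\frac{1}{Z} = \frac{1}{126}$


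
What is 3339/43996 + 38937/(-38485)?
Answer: -1584570837/1693186060 ≈ -0.93585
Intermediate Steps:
3339/43996 + 38937/(-38485) = 3339*(1/43996) + 38937*(-1/38485) = 3339/43996 - 38937/38485 = -1584570837/1693186060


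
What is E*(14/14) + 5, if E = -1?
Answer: 4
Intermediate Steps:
E*(14/14) + 5 = -14/14 + 5 = -1*1 + 5 = -1 + 5 = 4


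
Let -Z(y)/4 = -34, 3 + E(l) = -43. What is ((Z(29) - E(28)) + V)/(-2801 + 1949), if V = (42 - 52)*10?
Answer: -41/426 ≈ -0.096244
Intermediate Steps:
V = -100 (V = -10*10 = -100)
E(l) = -46 (E(l) = -3 - 43 = -46)
Z(y) = 136 (Z(y) = -4*(-34) = 136)
((Z(29) - E(28)) + V)/(-2801 + 1949) = ((136 - 1*(-46)) - 100)/(-2801 + 1949) = ((136 + 46) - 100)/(-852) = (182 - 100)*(-1/852) = 82*(-1/852) = -41/426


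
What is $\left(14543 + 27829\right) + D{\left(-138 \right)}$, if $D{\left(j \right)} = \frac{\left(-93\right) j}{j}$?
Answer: $42279$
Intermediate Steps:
$D{\left(j \right)} = -93$
$\left(14543 + 27829\right) + D{\left(-138 \right)} = \left(14543 + 27829\right) - 93 = 42372 - 93 = 42279$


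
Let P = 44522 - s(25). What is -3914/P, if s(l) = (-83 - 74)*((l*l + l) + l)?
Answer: -3914/150497 ≈ -0.026007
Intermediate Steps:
s(l) = -314*l - 157*l**2 (s(l) = -157*((l**2 + l) + l) = -157*((l + l**2) + l) = -157*(l**2 + 2*l) = -314*l - 157*l**2)
P = 150497 (P = 44522 - (-157)*25*(2 + 25) = 44522 - (-157)*25*27 = 44522 - 1*(-105975) = 44522 + 105975 = 150497)
-3914/P = -3914/150497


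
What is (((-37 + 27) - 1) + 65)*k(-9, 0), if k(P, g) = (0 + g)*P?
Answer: 0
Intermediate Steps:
k(P, g) = P*g (k(P, g) = g*P = P*g)
(((-37 + 27) - 1) + 65)*k(-9, 0) = (((-37 + 27) - 1) + 65)*(-9*0) = ((-10 - 1) + 65)*0 = (-11 + 65)*0 = 54*0 = 0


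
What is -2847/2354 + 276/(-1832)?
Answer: -366588/269533 ≈ -1.3601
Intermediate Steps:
-2847/2354 + 276/(-1832) = -2847*1/2354 + 276*(-1/1832) = -2847/2354 - 69/458 = -366588/269533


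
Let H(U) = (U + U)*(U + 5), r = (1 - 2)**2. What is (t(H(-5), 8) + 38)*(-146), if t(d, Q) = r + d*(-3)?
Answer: -5694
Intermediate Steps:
r = 1 (r = (-1)**2 = 1)
H(U) = 2*U*(5 + U) (H(U) = (2*U)*(5 + U) = 2*U*(5 + U))
t(d, Q) = 1 - 3*d (t(d, Q) = 1 + d*(-3) = 1 - 3*d)
(t(H(-5), 8) + 38)*(-146) = ((1 - 6*(-5)*(5 - 5)) + 38)*(-146) = ((1 - 6*(-5)*0) + 38)*(-146) = ((1 - 3*0) + 38)*(-146) = ((1 + 0) + 38)*(-146) = (1 + 38)*(-146) = 39*(-146) = -5694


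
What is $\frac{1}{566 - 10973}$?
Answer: $- \frac{1}{10407} \approx -9.6089 \cdot 10^{-5}$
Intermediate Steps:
$\frac{1}{566 - 10973} = \frac{1}{-10407} = - \frac{1}{10407}$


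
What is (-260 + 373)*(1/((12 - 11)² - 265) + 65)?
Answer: 1938967/264 ≈ 7344.6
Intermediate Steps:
(-260 + 373)*(1/((12 - 11)² - 265) + 65) = 113*(1/(1² - 265) + 65) = 113*(1/(1 - 265) + 65) = 113*(1/(-264) + 65) = 113*(-1/264 + 65) = 113*(17159/264) = 1938967/264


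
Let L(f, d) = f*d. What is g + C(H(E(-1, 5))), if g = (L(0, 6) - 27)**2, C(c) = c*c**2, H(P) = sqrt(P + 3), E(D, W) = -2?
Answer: 730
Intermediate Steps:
L(f, d) = d*f
H(P) = sqrt(3 + P)
C(c) = c**3
g = 729 (g = (6*0 - 27)**2 = (0 - 27)**2 = (-27)**2 = 729)
g + C(H(E(-1, 5))) = 729 + (sqrt(3 - 2))**3 = 729 + (sqrt(1))**3 = 729 + 1**3 = 729 + 1 = 730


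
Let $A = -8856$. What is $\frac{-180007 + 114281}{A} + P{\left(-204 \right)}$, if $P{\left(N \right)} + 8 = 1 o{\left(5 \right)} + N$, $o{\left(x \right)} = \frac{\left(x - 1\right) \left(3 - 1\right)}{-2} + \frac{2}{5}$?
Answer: $- \frac{4609069}{22140} \approx -208.18$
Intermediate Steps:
$o{\left(x \right)} = \frac{7}{5} - x$ ($o{\left(x \right)} = \left(-1 + x\right) 2 \left(- \frac{1}{2}\right) + 2 \cdot \frac{1}{5} = \left(-2 + 2 x\right) \left(- \frac{1}{2}\right) + \frac{2}{5} = \left(1 - x\right) + \frac{2}{5} = \frac{7}{5} - x$)
$P{\left(N \right)} = - \frac{58}{5} + N$ ($P{\left(N \right)} = -8 + \left(1 \left(\frac{7}{5} - 5\right) + N\right) = -8 + \left(1 \left(- \frac{18}{5}\right) + N\right) = -8 + \left(- \frac{18}{5} + N\right) = - \frac{58}{5} + N$)
$\frac{-180007 + 114281}{A} + P{\left(-204 \right)} = \frac{-180007 + 114281}{-8856} - \frac{1078}{5} = \left(-65726\right) \left(- \frac{1}{8856}\right) - \frac{1078}{5} = \frac{32863}{4428} - \frac{1078}{5} = - \frac{4609069}{22140}$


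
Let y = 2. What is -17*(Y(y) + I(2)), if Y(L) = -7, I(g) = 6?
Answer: 17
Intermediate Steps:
-17*(Y(y) + I(2)) = -17*(-7 + 6) = -17*(-1) = 17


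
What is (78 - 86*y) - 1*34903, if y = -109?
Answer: -25451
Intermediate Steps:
(78 - 86*y) - 1*34903 = (78 - 86*(-109)) - 1*34903 = (78 + 9374) - 34903 = 9452 - 34903 = -25451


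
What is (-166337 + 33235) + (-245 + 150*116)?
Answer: -115947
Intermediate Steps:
(-166337 + 33235) + (-245 + 150*116) = -133102 + (-245 + 17400) = -133102 + 17155 = -115947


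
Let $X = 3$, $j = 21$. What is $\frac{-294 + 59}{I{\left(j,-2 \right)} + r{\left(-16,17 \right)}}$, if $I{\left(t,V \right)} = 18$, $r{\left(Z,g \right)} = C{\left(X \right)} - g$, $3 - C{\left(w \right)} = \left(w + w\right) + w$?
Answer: $47$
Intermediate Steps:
$C{\left(w \right)} = 3 - 3 w$ ($C{\left(w \right)} = 3 - \left(\left(w + w\right) + w\right) = 3 - \left(2 w + w\right) = 3 - 3 w$)
$r{\left(Z,g \right)} = -6 - g$ ($r{\left(Z,g \right)} = \left(3 - 9\right) - g = -6 - g$)
$\frac{-294 + 59}{I{\left(j,-2 \right)} + r{\left(-16,17 \right)}} = \frac{-294 + 59}{18 - 23} = - \frac{235}{18 - 23} = - \frac{235}{-5} = \left(-235\right) \left(- \frac{1}{5}\right) = 47$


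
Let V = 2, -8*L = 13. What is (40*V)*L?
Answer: -130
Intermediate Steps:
L = -13/8 (L = -1/8*13 = -13/8 ≈ -1.6250)
(40*V)*L = (40*2)*(-13/8) = 80*(-13/8) = -130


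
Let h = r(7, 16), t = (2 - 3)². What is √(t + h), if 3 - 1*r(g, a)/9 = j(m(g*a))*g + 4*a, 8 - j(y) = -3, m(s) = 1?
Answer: I*√1241 ≈ 35.228*I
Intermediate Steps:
j(y) = 11 (j(y) = 8 - 1*(-3) = 8 + 3 = 11)
t = 1 (t = (-1)² = 1)
r(g, a) = 27 - 99*g - 36*a (r(g, a) = 27 - 9*(11*g + 4*a) = 27 - 9*(4*a + 11*g) = 27 + (-99*g - 36*a) = 27 - 99*g - 36*a)
h = -1242 (h = 27 - 99*7 - 36*16 = 27 - 693 - 576 = -1242)
√(t + h) = √(1 - 1242) = √(-1241) = I*√1241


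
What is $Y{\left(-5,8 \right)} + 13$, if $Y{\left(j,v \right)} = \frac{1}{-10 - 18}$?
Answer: $\frac{363}{28} \approx 12.964$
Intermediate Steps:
$Y{\left(j,v \right)} = - \frac{1}{28}$ ($Y{\left(j,v \right)} = \frac{1}{-28} = - \frac{1}{28}$)
$Y{\left(-5,8 \right)} + 13 = - \frac{1}{28} + 13 = \frac{363}{28}$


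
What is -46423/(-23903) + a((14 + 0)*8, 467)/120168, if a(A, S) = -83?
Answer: 5576575115/2872375704 ≈ 1.9415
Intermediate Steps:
-46423/(-23903) + a((14 + 0)*8, 467)/120168 = -46423/(-23903) - 83/120168 = -46423*(-1/23903) - 83*1/120168 = 46423/23903 - 83/120168 = 5576575115/2872375704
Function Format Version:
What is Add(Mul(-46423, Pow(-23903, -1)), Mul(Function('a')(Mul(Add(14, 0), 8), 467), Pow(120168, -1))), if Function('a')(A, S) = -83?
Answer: Rational(5576575115, 2872375704) ≈ 1.9415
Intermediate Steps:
Add(Mul(-46423, Pow(-23903, -1)), Mul(Function('a')(Mul(Add(14, 0), 8), 467), Pow(120168, -1))) = Add(Mul(-46423, Pow(-23903, -1)), Mul(-83, Pow(120168, -1))) = Add(Mul(-46423, Rational(-1, 23903)), Mul(-83, Rational(1, 120168))) = Add(Rational(46423, 23903), Rational(-83, 120168)) = Rational(5576575115, 2872375704)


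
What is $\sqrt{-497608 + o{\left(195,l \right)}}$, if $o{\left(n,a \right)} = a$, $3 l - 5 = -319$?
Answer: $\frac{i \sqrt{4479414}}{3} \approx 705.49 i$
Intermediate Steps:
$l = - \frac{314}{3}$ ($l = \frac{5}{3} + \frac{1}{3} \left(-319\right) = \frac{5}{3} - \frac{319}{3} = - \frac{314}{3} \approx -104.67$)
$\sqrt{-497608 + o{\left(195,l \right)}} = \sqrt{-497608 - \frac{314}{3}} = \sqrt{- \frac{1493138}{3}} = \frac{i \sqrt{4479414}}{3}$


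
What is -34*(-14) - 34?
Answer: 442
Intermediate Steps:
-34*(-14) - 34 = 476 - 34 = 442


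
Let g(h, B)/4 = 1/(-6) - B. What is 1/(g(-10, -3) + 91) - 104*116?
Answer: -3703645/307 ≈ -12064.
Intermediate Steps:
g(h, B) = -2/3 - 4*B (g(h, B) = 4*(1/(-6) - B) = 4*(-1/6 - B) = -2/3 - 4*B)
1/(g(-10, -3) + 91) - 104*116 = 1/((-2/3 - 4*(-3)) + 91) - 104*116 = 1/((-2/3 + 12) + 91) - 12064 = 1/(34/3 + 91) - 12064 = 1/(307/3) - 12064 = 3/307 - 12064 = -3703645/307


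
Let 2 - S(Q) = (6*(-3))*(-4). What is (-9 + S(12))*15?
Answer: -1185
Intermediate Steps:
S(Q) = -70 (S(Q) = 2 - 6*(-3)*(-4) = 2 - (-18)*(-4) = 2 - 1*72 = 2 - 72 = -70)
(-9 + S(12))*15 = (-9 - 70)*15 = -79*15 = -1185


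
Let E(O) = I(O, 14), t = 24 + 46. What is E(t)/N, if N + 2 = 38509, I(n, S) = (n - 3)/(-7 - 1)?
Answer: -67/308056 ≈ -0.00021749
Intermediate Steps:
I(n, S) = 3/8 - n/8 (I(n, S) = (-3 + n)/(-8) = (-3 + n)*(-⅛) = 3/8 - n/8)
N = 38507 (N = -2 + 38509 = 38507)
t = 70
E(O) = 3/8 - O/8
E(t)/N = (3/8 - ⅛*70)/38507 = (3/8 - 35/4)*(1/38507) = -67/8*1/38507 = -67/308056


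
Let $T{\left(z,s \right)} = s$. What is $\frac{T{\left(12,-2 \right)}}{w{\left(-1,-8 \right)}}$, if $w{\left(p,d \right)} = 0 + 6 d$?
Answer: $\frac{1}{24} \approx 0.041667$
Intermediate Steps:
$w{\left(p,d \right)} = 6 d$
$\frac{T{\left(12,-2 \right)}}{w{\left(-1,-8 \right)}} = - \frac{2}{6 \left(-8\right)} = - \frac{2}{-48} = \left(-2\right) \left(- \frac{1}{48}\right) = \frac{1}{24}$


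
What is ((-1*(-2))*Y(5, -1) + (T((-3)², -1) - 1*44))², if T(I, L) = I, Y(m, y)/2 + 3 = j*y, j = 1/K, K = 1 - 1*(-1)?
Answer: 2401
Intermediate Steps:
K = 2 (K = 1 + 1 = 2)
j = ½ (j = 1/2 = ½ ≈ 0.50000)
Y(m, y) = -6 + y (Y(m, y) = -6 + 2*(y/2) = -6 + y)
((-1*(-2))*Y(5, -1) + (T((-3)², -1) - 1*44))² = ((-1*(-2))*(-6 - 1) + ((-3)² - 1*44))² = (2*(-7) + (9 - 44))² = (-14 - 35)² = (-49)² = 2401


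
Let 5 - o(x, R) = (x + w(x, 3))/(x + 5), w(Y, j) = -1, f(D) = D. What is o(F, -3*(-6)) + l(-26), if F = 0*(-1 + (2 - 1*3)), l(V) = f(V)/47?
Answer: 1092/235 ≈ 4.6468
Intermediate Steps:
l(V) = V/47
F = 0 (F = 0*(-1 + (2 - 3)) = 0*(-1 - 1) = 0*(-2) = 0)
o(x, R) = 5 - (-1 + x)/(5 + x) (o(x, R) = 5 - (x - 1)/(x + 5) = 5 - (-1 + x)/(5 + x))
o(F, -3*(-6)) + l(-26) = 2*(13 + 2*0)/(5 + 0) + (1/47)*(-26) = 2*(13 + 0)/5 - 26/47 = 2*(1/5)*13 - 26/47 = 26/5 - 26/47 = 1092/235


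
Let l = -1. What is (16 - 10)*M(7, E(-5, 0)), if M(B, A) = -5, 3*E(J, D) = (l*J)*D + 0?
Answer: -30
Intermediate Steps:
E(J, D) = -D*J/3 (E(J, D) = ((-J)*D + 0)/3 = (-D*J + 0)/3 = (-D*J)/3 = -D*J/3)
(16 - 10)*M(7, E(-5, 0)) = (16 - 10)*(-5) = 6*(-5) = -30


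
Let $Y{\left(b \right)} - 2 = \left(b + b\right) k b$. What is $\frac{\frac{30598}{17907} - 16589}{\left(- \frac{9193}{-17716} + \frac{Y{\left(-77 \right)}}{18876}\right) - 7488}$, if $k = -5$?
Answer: $\frac{8277376296546500}{3737963963914753} \approx 2.2144$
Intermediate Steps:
$Y{\left(b \right)} = 2 - 10 b^{2}$ ($Y{\left(b \right)} = 2 + \left(b + b\right) \left(-5\right) b = 2 + 2 b \left(-5\right) b = 2 + - 10 b b = 2 - 10 b^{2}$)
$\frac{\frac{30598}{17907} - 16589}{\left(- \frac{9193}{-17716} + \frac{Y{\left(-77 \right)}}{18876}\right) - 7488} = \frac{\frac{30598}{17907} - 16589}{\left(- \frac{9193}{-17716} + \frac{2 - 10 \left(-77\right)^{2}}{18876}\right) - 7488} = \frac{30598 \cdot \frac{1}{17907} - 16589}{\left(\left(-9193\right) \left(- \frac{1}{17716}\right) + \left(2 - 59290\right) \frac{1}{18876}\right) - 7488} = \frac{\frac{30598}{17907} - 16589}{\left(\frac{9193}{17716} + \left(2 - 59290\right) \frac{1}{18876}\right) - 7488} = - \frac{297028625}{17907 \left(\left(\frac{9193}{17716} - \frac{14822}{4719}\right) - 7488\right)} = - \frac{297028625}{17907 \left(- \frac{219204785}{83601804} - 7488\right)} = - \frac{297028625}{17907 \left(- \frac{626229513137}{83601804}\right)} = \left(- \frac{297028625}{17907}\right) \left(- \frac{83601804}{626229513137}\right) = \frac{8277376296546500}{3737963963914753}$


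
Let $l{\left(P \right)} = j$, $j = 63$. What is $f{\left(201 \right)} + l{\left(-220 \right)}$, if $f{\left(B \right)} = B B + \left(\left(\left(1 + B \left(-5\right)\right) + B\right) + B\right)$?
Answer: $39862$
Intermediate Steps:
$l{\left(P \right)} = 63$
$f{\left(B \right)} = 1 + B^{2} - 3 B$ ($f{\left(B \right)} = B^{2} - \left(-1 + 3 B\right) = 1 + B^{2} - 3 B$)
$f{\left(201 \right)} + l{\left(-220 \right)} = \left(1 + 201^{2} - 603\right) + 63 = \left(1 + 40401 - 603\right) + 63 = 39799 + 63 = 39862$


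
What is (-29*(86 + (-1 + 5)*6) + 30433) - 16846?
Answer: 10397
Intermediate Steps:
(-29*(86 + (-1 + 5)*6) + 30433) - 16846 = (-29*(86 + 4*6) + 30433) - 16846 = (-29*(86 + 24) + 30433) - 16846 = (-29*110 + 30433) - 16846 = (-3190 + 30433) - 16846 = 27243 - 16846 = 10397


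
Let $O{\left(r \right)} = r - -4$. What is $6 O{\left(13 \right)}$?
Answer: $102$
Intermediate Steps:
$O{\left(r \right)} = 4 + r$ ($O{\left(r \right)} = r + 4 = 4 + r$)
$6 O{\left(13 \right)} = 6 \left(4 + 13\right) = 6 \cdot 17 = 102$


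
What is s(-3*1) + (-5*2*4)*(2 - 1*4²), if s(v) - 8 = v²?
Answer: 577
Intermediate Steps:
s(v) = 8 + v²
s(-3*1) + (-5*2*4)*(2 - 1*4²) = (8 + (-3*1)²) + (-5*2*4)*(2 - 1*4²) = (8 + (-3)²) + (-10*4)*(2 - 1*16) = (8 + 9) - 40*(2 - 16) = 17 - 40*(-14) = 17 + 560 = 577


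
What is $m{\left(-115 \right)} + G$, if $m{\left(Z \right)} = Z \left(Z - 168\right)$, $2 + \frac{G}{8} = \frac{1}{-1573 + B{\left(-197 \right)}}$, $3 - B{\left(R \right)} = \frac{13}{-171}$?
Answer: $\frac{8732636385}{268457} \approx 32529.0$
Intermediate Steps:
$B{\left(R \right)} = \frac{526}{171}$ ($B{\left(R \right)} = 3 - \frac{13}{-171} = 3 - 13 \left(- \frac{1}{171}\right) = 3 - - \frac{13}{171} = 3 + \frac{13}{171} = \frac{526}{171}$)
$G = - \frac{4296680}{268457}$ ($G = -16 + \frac{8}{-1573 + \frac{526}{171}} = -16 + \frac{8}{- \frac{268457}{171}} = -16 + 8 \left(- \frac{171}{268457}\right) = -16 - \frac{1368}{268457} = - \frac{4296680}{268457} \approx -16.005$)
$m{\left(Z \right)} = Z \left(-168 + Z\right)$
$m{\left(-115 \right)} + G = - 115 \left(-168 - 115\right) - \frac{4296680}{268457} = \left(-115\right) \left(-283\right) - \frac{4296680}{268457} = 32545 - \frac{4296680}{268457} = \frac{8732636385}{268457}$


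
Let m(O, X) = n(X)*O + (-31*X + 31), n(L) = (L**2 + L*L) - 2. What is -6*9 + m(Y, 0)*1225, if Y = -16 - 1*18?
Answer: 121221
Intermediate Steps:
Y = -34 (Y = -16 - 18 = -34)
n(L) = -2 + 2*L**2 (n(L) = (L**2 + L**2) - 2 = 2*L**2 - 2 = -2 + 2*L**2)
m(O, X) = 31 - 31*X + O*(-2 + 2*X**2) (m(O, X) = (-2 + 2*X**2)*O + (-31*X + 31) = O*(-2 + 2*X**2) + (31 - 31*X) = 31 - 31*X + O*(-2 + 2*X**2))
-6*9 + m(Y, 0)*1225 = -6*9 + (31 - 31*0 + 2*(-34)*(-1 + 0**2))*1225 = -54 + (31 + 0 + 2*(-34)*(-1 + 0))*1225 = -54 + (31 + 0 + 2*(-34)*(-1))*1225 = -54 + (31 + 0 + 68)*1225 = -54 + 99*1225 = -54 + 121275 = 121221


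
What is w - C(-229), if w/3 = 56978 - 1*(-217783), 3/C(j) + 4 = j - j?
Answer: 3297135/4 ≈ 8.2428e+5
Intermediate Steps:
C(j) = -¾ (C(j) = 3/(-4 + (j - j)) = 3/(-4 + 0) = 3/(-4) = 3*(-¼) = -¾)
w = 824283 (w = 3*(56978 - 1*(-217783)) = 3*(56978 + 217783) = 3*274761 = 824283)
w - C(-229) = 824283 - 1*(-¾) = 824283 + ¾ = 3297135/4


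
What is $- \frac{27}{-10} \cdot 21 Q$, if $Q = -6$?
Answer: $- \frac{1701}{5} \approx -340.2$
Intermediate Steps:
$- \frac{27}{-10} \cdot 21 Q = - \frac{27}{-10} \cdot 21 \left(-6\right) = \left(-27\right) \left(- \frac{1}{10}\right) 21 \left(-6\right) = \frac{27}{10} \cdot 21 \left(-6\right) = \frac{567}{10} \left(-6\right) = - \frac{1701}{5}$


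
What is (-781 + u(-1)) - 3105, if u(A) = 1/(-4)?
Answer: -15545/4 ≈ -3886.3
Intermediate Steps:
u(A) = -¼
(-781 + u(-1)) - 3105 = (-781 - ¼) - 3105 = -3125/4 - 3105 = -15545/4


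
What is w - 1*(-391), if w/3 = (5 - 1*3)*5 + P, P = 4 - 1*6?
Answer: 415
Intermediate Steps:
P = -2 (P = 4 - 6 = -2)
w = 24 (w = 3*((5 - 1*3)*5 - 2) = 3*((5 - 3)*5 - 2) = 3*(2*5 - 2) = 3*(10 - 2) = 3*8 = 24)
w - 1*(-391) = 24 - 1*(-391) = 24 + 391 = 415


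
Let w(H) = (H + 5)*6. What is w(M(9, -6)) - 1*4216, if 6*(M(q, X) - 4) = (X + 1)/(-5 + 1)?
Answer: -16643/4 ≈ -4160.8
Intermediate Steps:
M(q, X) = 95/24 - X/24 (M(q, X) = 4 + ((X + 1)/(-5 + 1))/6 = 4 + ((1 + X)/(-4))/6 = 4 + ((1 + X)*(-¼))/6 = 4 + (-¼ - X/4)/6 = 4 + (-1/24 - X/24) = 95/24 - X/24)
w(H) = 30 + 6*H (w(H) = (5 + H)*6 = 30 + 6*H)
w(M(9, -6)) - 1*4216 = (30 + 6*(95/24 - 1/24*(-6))) - 1*4216 = (30 + 6*(95/24 + ¼)) - 4216 = (30 + 6*(101/24)) - 4216 = (30 + 101/4) - 4216 = 221/4 - 4216 = -16643/4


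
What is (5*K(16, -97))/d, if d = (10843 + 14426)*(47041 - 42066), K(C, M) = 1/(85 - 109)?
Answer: -1/603423720 ≈ -1.6572e-9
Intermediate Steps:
K(C, M) = -1/24 (K(C, M) = 1/(-24) = -1/24)
d = 125713275 (d = 25269*4975 = 125713275)
(5*K(16, -97))/d = (5*(-1/24))/125713275 = -5/24*1/125713275 = -1/603423720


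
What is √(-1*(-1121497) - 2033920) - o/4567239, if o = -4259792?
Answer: 4259792/4567239 + I*√912423 ≈ 0.93268 + 955.21*I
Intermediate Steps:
√(-1*(-1121497) - 2033920) - o/4567239 = √(-1*(-1121497) - 2033920) - (-4259792)/4567239 = √(1121497 - 2033920) - (-4259792)/4567239 = √(-912423) - 1*(-4259792/4567239) = I*√912423 + 4259792/4567239 = 4259792/4567239 + I*√912423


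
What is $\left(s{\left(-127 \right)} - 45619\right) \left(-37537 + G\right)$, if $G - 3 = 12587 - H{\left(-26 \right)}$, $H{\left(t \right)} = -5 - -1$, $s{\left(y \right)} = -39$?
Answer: $1138847494$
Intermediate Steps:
$H{\left(t \right)} = -4$ ($H{\left(t \right)} = -5 + 1 = -4$)
$G = 12594$ ($G = 3 + \left(12587 - -4\right) = 3 + \left(12587 + 4\right) = 3 + 12591 = 12594$)
$\left(s{\left(-127 \right)} - 45619\right) \left(-37537 + G\right) = \left(-39 - 45619\right) \left(-37537 + 12594\right) = \left(-45658\right) \left(-24943\right) = 1138847494$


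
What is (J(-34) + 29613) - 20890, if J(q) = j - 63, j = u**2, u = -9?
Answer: 8741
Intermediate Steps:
j = 81 (j = (-9)**2 = 81)
J(q) = 18 (J(q) = 81 - 63 = 18)
(J(-34) + 29613) - 20890 = (18 + 29613) - 20890 = 29631 - 20890 = 8741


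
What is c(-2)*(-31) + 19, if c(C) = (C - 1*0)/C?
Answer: -12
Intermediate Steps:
c(C) = 1 (c(C) = (C + 0)/C = C/C = 1)
c(-2)*(-31) + 19 = 1*(-31) + 19 = -31 + 19 = -12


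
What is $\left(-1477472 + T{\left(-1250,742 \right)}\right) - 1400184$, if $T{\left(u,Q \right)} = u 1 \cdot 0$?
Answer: $-2877656$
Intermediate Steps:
$T{\left(u,Q \right)} = 0$ ($T{\left(u,Q \right)} = u 0 = 0$)
$\left(-1477472 + T{\left(-1250,742 \right)}\right) - 1400184 = \left(-1477472 + 0\right) - 1400184 = -1477472 - 1400184 = -2877656$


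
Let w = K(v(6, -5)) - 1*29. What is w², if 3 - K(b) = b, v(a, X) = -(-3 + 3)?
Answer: 676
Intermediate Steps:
v(a, X) = 0 (v(a, X) = -1*0 = 0)
K(b) = 3 - b
w = -26 (w = (3 - 1*0) - 1*29 = (3 + 0) - 29 = 3 - 29 = -26)
w² = (-26)² = 676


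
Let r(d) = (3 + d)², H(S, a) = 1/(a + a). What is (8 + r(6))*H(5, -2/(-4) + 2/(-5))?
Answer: 445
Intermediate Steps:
H(S, a) = 1/(2*a)
(8 + r(6))*H(5, -2/(-4) + 2/(-5)) = (8 + (3 + 6)²)*(1/(2*(-2/(-4) + 2/(-5)))) = (8 + 9²)*(1/(2*(-2*(-¼) + 2*(-⅕)))) = (8 + 81)*(1/(2*(½ - ⅖))) = 89*(1/(2*(⅒))) = 89*((½)*10) = 89*5 = 445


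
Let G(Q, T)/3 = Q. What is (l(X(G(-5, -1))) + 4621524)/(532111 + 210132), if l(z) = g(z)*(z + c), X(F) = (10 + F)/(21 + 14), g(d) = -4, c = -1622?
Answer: 32396088/5195701 ≈ 6.2352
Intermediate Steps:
G(Q, T) = 3*Q
X(F) = 2/7 + F/35 (X(F) = (10 + F)/35 = (10 + F)*(1/35) = 2/7 + F/35)
l(z) = 6488 - 4*z (l(z) = -4*(z - 1622) = -4*(-1622 + z) = 6488 - 4*z)
(l(X(G(-5, -1))) + 4621524)/(532111 + 210132) = ((6488 - 4*(2/7 + (3*(-5))/35)) + 4621524)/(532111 + 210132) = ((6488 - 4*(2/7 + (1/35)*(-15))) + 4621524)/742243 = ((6488 - 4*(2/7 - 3/7)) + 4621524)*(1/742243) = ((6488 - 4*(-1/7)) + 4621524)*(1/742243) = ((6488 + 4/7) + 4621524)*(1/742243) = (45420/7 + 4621524)*(1/742243) = (32396088/7)*(1/742243) = 32396088/5195701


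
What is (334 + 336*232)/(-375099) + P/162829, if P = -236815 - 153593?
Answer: -159188881486/61076995071 ≈ -2.6064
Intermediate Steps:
P = -390408
(334 + 336*232)/(-375099) + P/162829 = (334 + 336*232)/(-375099) - 390408/162829 = (334 + 77952)*(-1/375099) - 390408*1/162829 = 78286*(-1/375099) - 390408/162829 = -78286/375099 - 390408/162829 = -159188881486/61076995071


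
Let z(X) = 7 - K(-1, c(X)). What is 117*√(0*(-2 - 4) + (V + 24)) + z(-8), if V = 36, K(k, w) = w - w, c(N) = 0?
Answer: 7 + 234*√15 ≈ 913.28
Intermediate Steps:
K(k, w) = 0
z(X) = 7 (z(X) = 7 - 1*0 = 7 + 0 = 7)
117*√(0*(-2 - 4) + (V + 24)) + z(-8) = 117*√(0*(-2 - 4) + (36 + 24)) + 7 = 117*√(0*(-6) + 60) + 7 = 117*√(0 + 60) + 7 = 117*√60 + 7 = 117*(2*√15) + 7 = 234*√15 + 7 = 7 + 234*√15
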